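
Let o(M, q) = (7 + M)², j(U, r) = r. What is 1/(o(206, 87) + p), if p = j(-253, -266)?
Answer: 1/45103 ≈ 2.2171e-5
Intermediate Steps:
p = -266
1/(o(206, 87) + p) = 1/((7 + 206)² - 266) = 1/(213² - 266) = 1/(45369 - 266) = 1/45103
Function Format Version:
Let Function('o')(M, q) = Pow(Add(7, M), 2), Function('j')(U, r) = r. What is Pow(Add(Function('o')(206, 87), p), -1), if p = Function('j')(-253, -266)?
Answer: Rational(1, 45103) ≈ 2.2171e-5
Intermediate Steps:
p = -266
Pow(Add(Function('o')(206, 87), p), -1) = Pow(Add(Pow(Add(7, 206), 2), -266), -1) = Pow(Add(Pow(213, 2), -266), -1) = Pow(Add(45369, -266), -1) = Pow(45103, -1) = Rational(1, 45103)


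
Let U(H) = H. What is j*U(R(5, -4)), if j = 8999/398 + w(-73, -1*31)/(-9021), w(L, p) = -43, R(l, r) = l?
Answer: 405985465/3590358 ≈ 113.08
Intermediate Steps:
j = 81197093/3590358 (j = 8999/398 - 43/(-9021) = 8999*(1/398) - 43*(-1/9021) = 8999/398 + 43/9021 = 81197093/3590358 ≈ 22.615)
j*U(R(5, -4)) = (81197093/3590358)*5 = 405985465/3590358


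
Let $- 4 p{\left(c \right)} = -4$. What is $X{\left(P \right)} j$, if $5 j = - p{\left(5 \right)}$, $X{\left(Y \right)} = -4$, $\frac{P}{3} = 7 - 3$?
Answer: $\frac{4}{5} \approx 0.8$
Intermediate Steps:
$P = 12$ ($P = 3 \left(7 - 3\right) = 3 \cdot 4 = 12$)
$p{\left(c \right)} = 1$ ($p{\left(c \right)} = \left(- \frac{1}{4}\right) \left(-4\right) = 1$)
$j = - \frac{1}{5}$ ($j = \frac{\left(-1\right) 1}{5} = \frac{1}{5} \left(-1\right) = - \frac{1}{5} \approx -0.2$)
$X{\left(P \right)} j = \left(-4\right) \left(- \frac{1}{5}\right) = \frac{4}{5}$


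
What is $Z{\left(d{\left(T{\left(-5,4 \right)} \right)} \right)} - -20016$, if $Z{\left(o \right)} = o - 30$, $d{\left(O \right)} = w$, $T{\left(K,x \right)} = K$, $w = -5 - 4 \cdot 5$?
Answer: $19961$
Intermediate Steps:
$w = -25$ ($w = -5 - 20 = -25$)
$d{\left(O \right)} = -25$
$Z{\left(o \right)} = -30 + o$ ($Z{\left(o \right)} = o - 30 = -30 + o$)
$Z{\left(d{\left(T{\left(-5,4 \right)} \right)} \right)} - -20016 = \left(-30 - 25\right) - -20016 = -55 + 20016 = 19961$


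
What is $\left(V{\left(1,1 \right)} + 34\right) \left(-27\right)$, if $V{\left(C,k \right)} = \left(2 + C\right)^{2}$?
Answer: $-1161$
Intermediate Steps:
$\left(V{\left(1,1 \right)} + 34\right) \left(-27\right) = \left(\left(2 + 1\right)^{2} + 34\right) \left(-27\right) = \left(3^{2} + 34\right) \left(-27\right) = \left(9 + 34\right) \left(-27\right) = 43 \left(-27\right) = -1161$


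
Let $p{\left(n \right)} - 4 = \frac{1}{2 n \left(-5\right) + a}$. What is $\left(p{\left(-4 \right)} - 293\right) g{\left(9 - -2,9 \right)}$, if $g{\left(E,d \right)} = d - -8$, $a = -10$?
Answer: $- \frac{147373}{30} \approx -4912.4$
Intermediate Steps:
$g{\left(E,d \right)} = 8 + d$ ($g{\left(E,d \right)} = d + 8 = 8 + d$)
$p{\left(n \right)} = 4 + \frac{1}{-10 - 10 n}$ ($p{\left(n \right)} = 4 + \frac{1}{2 n \left(-5\right) - 10} = 4 + \frac{1}{- 10 n - 10} = 4 + \frac{1}{-10 - 10 n}$)
$\left(p{\left(-4 \right)} - 293\right) g{\left(9 - -2,9 \right)} = \left(\frac{39 + 40 \left(-4\right)}{10 \left(1 - 4\right)} - 293\right) \left(8 + 9\right) = \left(\frac{39 - 160}{10 \left(-3\right)} - 293\right) 17 = \left(\frac{1}{10} \left(- \frac{1}{3}\right) \left(-121\right) - 293\right) 17 = \left(\frac{121}{30} - 293\right) 17 = \left(- \frac{8669}{30}\right) 17 = - \frac{147373}{30}$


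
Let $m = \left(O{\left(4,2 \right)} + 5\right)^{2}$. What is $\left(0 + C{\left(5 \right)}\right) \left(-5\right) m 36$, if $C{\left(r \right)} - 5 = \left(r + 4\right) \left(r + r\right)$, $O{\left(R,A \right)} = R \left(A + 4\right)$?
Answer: $-14381100$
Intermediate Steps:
$O{\left(R,A \right)} = R \left(4 + A\right)$
$m = 841$ ($m = \left(4 \left(4 + 2\right) + 5\right)^{2} = \left(4 \cdot 6 + 5\right)^{2} = \left(24 + 5\right)^{2} = 29^{2} = 841$)
$C{\left(r \right)} = 5 + 2 r \left(4 + r\right)$ ($C{\left(r \right)} = 5 + \left(r + 4\right) \left(r + r\right) = 5 + \left(4 + r\right) 2 r = 5 + 2 r \left(4 + r\right)$)
$\left(0 + C{\left(5 \right)}\right) \left(-5\right) m 36 = \left(0 + \left(5 + 2 \cdot 5^{2} + 8 \cdot 5\right)\right) \left(-5\right) 841 \cdot 36 = \left(0 + \left(5 + 2 \cdot 25 + 40\right)\right) \left(-5\right) 841 \cdot 36 = \left(0 + \left(5 + 50 + 40\right)\right) \left(-5\right) 841 \cdot 36 = \left(0 + 95\right) \left(-5\right) 841 \cdot 36 = 95 \left(-5\right) 841 \cdot 36 = \left(-475\right) 841 \cdot 36 = \left(-399475\right) 36 = -14381100$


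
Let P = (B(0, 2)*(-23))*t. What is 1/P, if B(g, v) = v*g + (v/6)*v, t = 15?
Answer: -1/230 ≈ -0.0043478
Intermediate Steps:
B(g, v) = v²/6 + g*v (B(g, v) = g*v + (v*(⅙))*v = g*v + (v/6)*v = g*v + v²/6 = v²/6 + g*v)
P = -230 (P = (((⅙)*2*(2 + 6*0))*(-23))*15 = (((⅙)*2*(2 + 0))*(-23))*15 = (((⅙)*2*2)*(-23))*15 = ((⅔)*(-23))*15 = -46/3*15 = -230)
1/P = 1/(-230) = -1/230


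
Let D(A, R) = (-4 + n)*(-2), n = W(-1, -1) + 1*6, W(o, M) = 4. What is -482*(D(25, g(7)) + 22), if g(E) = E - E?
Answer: -4820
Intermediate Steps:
g(E) = 0
n = 10 (n = 4 + 1*6 = 4 + 6 = 10)
D(A, R) = -12 (D(A, R) = (-4 + 10)*(-2) = 6*(-2) = -12)
-482*(D(25, g(7)) + 22) = -482*(-12 + 22) = -482*10 = -4820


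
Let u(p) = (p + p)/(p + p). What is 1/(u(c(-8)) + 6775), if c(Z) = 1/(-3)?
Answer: 1/6776 ≈ 0.00014758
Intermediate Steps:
c(Z) = -⅓
u(p) = 1 (u(p) = (2*p)/((2*p)) = (2*p)*(1/(2*p)) = 1)
1/(u(c(-8)) + 6775) = 1/(1 + 6775) = 1/6776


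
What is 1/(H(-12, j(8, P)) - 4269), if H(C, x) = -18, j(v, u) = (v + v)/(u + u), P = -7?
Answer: -1/4287 ≈ -0.00023326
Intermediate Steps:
j(v, u) = v/u (j(v, u) = (2*v)/((2*u)) = (2*v)*(1/(2*u)) = v/u)
1/(H(-12, j(8, P)) - 4269) = 1/(-18 - 4269) = 1/(-4287) = -1/4287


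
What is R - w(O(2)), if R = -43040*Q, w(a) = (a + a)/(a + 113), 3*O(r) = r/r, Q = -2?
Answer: 14633599/170 ≈ 86080.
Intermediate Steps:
O(r) = ⅓ (O(r) = (r/r)/3 = (⅓)*1 = ⅓)
w(a) = 2*a/(113 + a) (w(a) = (2*a)/(113 + a) = 2*a/(113 + a))
R = 86080 (R = -43040*(-2) = 86080)
R - w(O(2)) = 86080 - 2/(3*(113 + ⅓)) = 86080 - 2/(3*340/3) = 86080 - 2*3/(3*340) = 86080 - 1*1/170 = 86080 - 1/170 = 14633599/170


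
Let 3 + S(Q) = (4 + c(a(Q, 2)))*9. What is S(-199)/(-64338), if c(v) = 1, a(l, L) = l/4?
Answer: -7/10723 ≈ -0.00065280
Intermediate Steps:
a(l, L) = l/4 (a(l, L) = l*(¼) = l/4)
S(Q) = 42 (S(Q) = -3 + (4 + 1)*9 = -3 + 5*9 = -3 + 45 = 42)
S(-199)/(-64338) = 42/(-64338) = 42*(-1/64338) = -7/10723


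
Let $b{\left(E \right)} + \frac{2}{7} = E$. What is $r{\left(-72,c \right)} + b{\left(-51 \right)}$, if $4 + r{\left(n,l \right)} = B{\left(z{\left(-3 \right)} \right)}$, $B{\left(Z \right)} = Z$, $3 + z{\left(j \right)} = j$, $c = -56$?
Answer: $- \frac{429}{7} \approx -61.286$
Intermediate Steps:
$z{\left(j \right)} = -3 + j$
$r{\left(n,l \right)} = -10$ ($r{\left(n,l \right)} = -4 - 6 = -10$)
$b{\left(E \right)} = - \frac{2}{7} + E$
$r{\left(-72,c \right)} + b{\left(-51 \right)} = -10 - \frac{359}{7} = - \frac{429}{7}$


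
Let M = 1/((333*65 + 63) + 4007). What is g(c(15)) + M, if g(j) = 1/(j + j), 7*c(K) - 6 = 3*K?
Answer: 180107/2622930 ≈ 0.068666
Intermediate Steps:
c(K) = 6/7 + 3*K/7 (c(K) = 6/7 + (3*K)/7 = 6/7 + 3*K/7)
M = 1/25715 (M = 1/((21645 + 63) + 4007) = 1/(21708 + 4007) = 1/25715 ≈ 3.8888e-5)
g(j) = 1/(2*j)
g(c(15)) + M = 1/(2*(6/7 + (3/7)*15)) + 1/25715 = 1/(2*(6/7 + 45/7)) + 1/25715 = 1/(2*(51/7)) + 1/25715 = (½)*(7/51) + 1/25715 = 7/102 + 1/25715 = 180107/2622930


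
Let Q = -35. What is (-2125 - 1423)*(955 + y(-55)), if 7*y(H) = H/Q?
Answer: -166067688/49 ≈ -3.3891e+6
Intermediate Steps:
y(H) = -H/245 (y(H) = (H/(-35))/7 = (H*(-1/35))/7 = (-H/35)/7 = -H/245)
(-2125 - 1423)*(955 + y(-55)) = (-2125 - 1423)*(955 - 1/245*(-55)) = -3548*(955 + 11/49) = -3548*46806/49 = -166067688/49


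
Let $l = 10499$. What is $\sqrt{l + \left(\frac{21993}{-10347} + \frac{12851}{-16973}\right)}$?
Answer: $\frac{\sqrt{35969324943332715297}}{58539877} \approx 102.45$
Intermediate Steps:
$\sqrt{l + \left(\frac{21993}{-10347} + \frac{12851}{-16973}\right)} = \sqrt{10499 + \left(\frac{21993}{-10347} + \frac{12851}{-16973}\right)} = \sqrt{10499 + \left(21993 \left(- \frac{1}{10347}\right) + 12851 \left(- \frac{1}{16973}\right)\right)} = \sqrt{10499 - \frac{168752162}{58539877}} = \sqrt{\frac{614441416461}{58539877}} = \frac{\sqrt{35969324943332715297}}{58539877}$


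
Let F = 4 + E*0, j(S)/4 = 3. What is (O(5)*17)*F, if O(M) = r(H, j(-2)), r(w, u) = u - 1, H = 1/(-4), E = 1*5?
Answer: 748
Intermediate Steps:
E = 5
j(S) = 12 (j(S) = 4*3 = 12)
H = -¼ (H = 1*(-¼) = -¼ ≈ -0.25000)
r(w, u) = -1 + u
O(M) = 11 (O(M) = -1 + 12 = 11)
F = 4 (F = 4 + 5*0 = 4 + 0 = 4)
(O(5)*17)*F = (11*17)*4 = 187*4 = 748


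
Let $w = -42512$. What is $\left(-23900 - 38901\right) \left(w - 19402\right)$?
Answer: $3888261114$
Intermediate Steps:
$\left(-23900 - 38901\right) \left(w - 19402\right) = \left(-23900 - 38901\right) \left(-42512 - 19402\right) = \left(-23900 - 38901\right) \left(-61914\right) = \left(-62801\right) \left(-61914\right) = 3888261114$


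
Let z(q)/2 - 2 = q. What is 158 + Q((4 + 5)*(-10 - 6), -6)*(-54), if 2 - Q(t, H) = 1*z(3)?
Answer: 590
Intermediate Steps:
z(q) = 4 + 2*q
Q(t, H) = -8 (Q(t, H) = 2 - (4 + 2*3) = 2 - (4 + 6) = 2 - 10 = -8)
158 + Q((4 + 5)*(-10 - 6), -6)*(-54) = 158 - 8*(-54) = 158 + 432 = 590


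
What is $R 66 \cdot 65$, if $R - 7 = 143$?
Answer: $643500$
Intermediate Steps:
$R = 150$ ($R = 7 + 143 = 150$)
$R 66 \cdot 65 = 150 \cdot 66 \cdot 65 = 9900 \cdot 65 = 643500$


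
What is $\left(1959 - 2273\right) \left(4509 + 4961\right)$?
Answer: $-2973580$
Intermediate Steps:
$\left(1959 - 2273\right) \left(4509 + 4961\right) = \left(-314\right) 9470 = -2973580$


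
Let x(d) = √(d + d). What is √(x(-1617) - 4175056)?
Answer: √(-4175056 + 7*I*√66) ≈ 0.01 + 2043.3*I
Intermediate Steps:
x(d) = √2*√d (x(d) = √(2*d) = √2*√d)
√(x(-1617) - 4175056) = √(√2*√(-1617) - 4175056) = √(√2*(7*I*√33) - 4175056) = √(7*I*√66 - 4175056) = √(-4175056 + 7*I*√66)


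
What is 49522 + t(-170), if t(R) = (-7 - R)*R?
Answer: 21812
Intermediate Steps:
t(R) = R*(-7 - R)
49522 + t(-170) = 49522 - 1*(-170)*(7 - 170) = 49522 - 1*(-170)*(-163) = 49522 - 27710 = 21812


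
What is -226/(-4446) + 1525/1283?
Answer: 3535054/2852109 ≈ 1.2395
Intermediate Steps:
-226/(-4446) + 1525/1283 = -226*(-1/4446) + 1525*(1/1283) = 113/2223 + 1525/1283 = 3535054/2852109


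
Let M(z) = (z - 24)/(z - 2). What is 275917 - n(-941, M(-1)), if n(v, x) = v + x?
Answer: 830549/3 ≈ 2.7685e+5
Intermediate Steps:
M(z) = (-24 + z)/(-2 + z)
275917 - n(-941, M(-1)) = 275917 - (-941 + (-24 - 1)/(-2 - 1)) = 275917 - (-941 - 25/(-3)) = 275917 - (-941 - ⅓*(-25)) = 275917 - (-941 + 25/3) = 275917 - 1*(-2798/3) = 275917 + 2798/3 = 830549/3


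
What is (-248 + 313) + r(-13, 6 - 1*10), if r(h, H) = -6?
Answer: 59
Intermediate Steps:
(-248 + 313) + r(-13, 6 - 1*10) = (-248 + 313) - 6 = 65 - 6 = 59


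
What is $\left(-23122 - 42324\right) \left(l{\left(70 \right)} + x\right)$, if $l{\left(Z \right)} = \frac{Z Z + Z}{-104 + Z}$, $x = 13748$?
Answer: $- \frac{15133144026}{17} \approx -8.9018 \cdot 10^{8}$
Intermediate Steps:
$l{\left(Z \right)} = \frac{Z + Z^{2}}{-104 + Z}$ ($l{\left(Z \right)} = \frac{Z^{2} + Z}{-104 + Z} = \frac{Z + Z^{2}}{-104 + Z}$)
$\left(-23122 - 42324\right) \left(l{\left(70 \right)} + x\right) = \left(-23122 - 42324\right) \left(\frac{70 \left(1 + 70\right)}{-104 + 70} + 13748\right) = - 65446 \left(70 \frac{1}{-34} \cdot 71 + 13748\right) = - 65446 \left(70 \left(- \frac{1}{34}\right) 71 + 13748\right) = - 65446 \left(- \frac{2485}{17} + 13748\right) = \left(-65446\right) \frac{231231}{17} = - \frac{15133144026}{17}$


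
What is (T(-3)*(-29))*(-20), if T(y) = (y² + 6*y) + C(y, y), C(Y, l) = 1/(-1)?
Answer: -5800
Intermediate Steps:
C(Y, l) = -1
T(y) = -1 + y² + 6*y (T(y) = (y² + 6*y) - 1 = -1 + y² + 6*y)
(T(-3)*(-29))*(-20) = ((-1 + (-3)² + 6*(-3))*(-29))*(-20) = ((-1 + 9 - 18)*(-29))*(-20) = -10*(-29)*(-20) = 290*(-20) = -5800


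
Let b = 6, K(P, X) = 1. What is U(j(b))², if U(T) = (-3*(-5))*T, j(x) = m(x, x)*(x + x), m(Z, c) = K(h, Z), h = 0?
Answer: 32400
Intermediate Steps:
m(Z, c) = 1
j(x) = 2*x (j(x) = 1*(x + x) = 1*(2*x) = 2*x)
U(T) = 15*T
U(j(b))² = (15*(2*6))² = (15*12)² = 180² = 32400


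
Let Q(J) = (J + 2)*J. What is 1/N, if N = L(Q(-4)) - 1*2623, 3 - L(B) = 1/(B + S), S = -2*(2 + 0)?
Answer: -4/10481 ≈ -0.00038164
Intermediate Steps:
Q(J) = J*(2 + J) (Q(J) = (2 + J)*J = J*(2 + J))
S = -4 (S = -2*2 = -4)
L(B) = 3 - 1/(-4 + B) (L(B) = 3 - 1/(B - 4) = 3 - 1/(-4 + B))
N = -10481/4 (N = (-13 + 3*(-4*(2 - 4)))/(-4 - 4*(2 - 4)) - 1*2623 = (-13 + 3*(-4*(-2)))/(-4 - 4*(-2)) - 2623 = (-13 + 3*8)/(-4 + 8) - 2623 = (-13 + 24)/4 - 2623 = (¼)*11 - 2623 = 11/4 - 2623 = -10481/4 ≈ -2620.3)
1/N = 1/(-10481/4) = -4/10481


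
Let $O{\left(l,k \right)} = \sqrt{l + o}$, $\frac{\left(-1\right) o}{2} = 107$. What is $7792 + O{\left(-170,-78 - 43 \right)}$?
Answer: $7792 + 8 i \sqrt{6} \approx 7792.0 + 19.596 i$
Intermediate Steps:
$o = -214$ ($o = \left(-2\right) 107 = -214$)
$O{\left(l,k \right)} = \sqrt{-214 + l}$ ($O{\left(l,k \right)} = \sqrt{l - 214} = \sqrt{-214 + l}$)
$7792 + O{\left(-170,-78 - 43 \right)} = 7792 + \sqrt{-214 - 170} = 7792 + \sqrt{-384} = 7792 + 8 i \sqrt{6}$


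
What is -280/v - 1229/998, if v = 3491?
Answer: -4569879/3484018 ≈ -1.3117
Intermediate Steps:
-280/v - 1229/998 = -280/3491 - 1229/998 = -4569879/3484018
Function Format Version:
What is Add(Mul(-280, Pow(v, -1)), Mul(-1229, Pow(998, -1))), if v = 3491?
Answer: Rational(-4569879, 3484018) ≈ -1.3117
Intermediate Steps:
Add(Mul(-280, Pow(v, -1)), Mul(-1229, Pow(998, -1))) = Add(Mul(-280, Pow(3491, -1)), Mul(-1229, Pow(998, -1))) = Add(Mul(-280, Rational(1, 3491)), Mul(-1229, Rational(1, 998))) = Add(Rational(-280, 3491), Rational(-1229, 998)) = Rational(-4569879, 3484018)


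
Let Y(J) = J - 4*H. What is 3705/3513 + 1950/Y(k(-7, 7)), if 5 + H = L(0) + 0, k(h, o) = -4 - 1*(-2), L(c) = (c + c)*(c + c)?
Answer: 384280/3513 ≈ 109.39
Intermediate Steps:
L(c) = 4*c² (L(c) = (2*c)*(2*c) = 4*c²)
k(h, o) = -2 (k(h, o) = -4 + 2 = -2)
H = -5 (H = -5 + (4*0² + 0) = -5 + (4*0 + 0) = -5 + (0 + 0) = -5 + 0 = -5)
Y(J) = 20 + J (Y(J) = J - 4*(-5) = J + 20 = 20 + J)
3705/3513 + 1950/Y(k(-7, 7)) = 3705/3513 + 1950/(20 - 2) = 3705*(1/3513) + 1950/18 = 1235/1171 + 1950*(1/18) = 1235/1171 + 325/3 = 384280/3513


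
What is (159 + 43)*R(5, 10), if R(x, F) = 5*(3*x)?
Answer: 15150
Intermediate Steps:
R(x, F) = 15*x
(159 + 43)*R(5, 10) = (159 + 43)*(15*5) = 202*75 = 15150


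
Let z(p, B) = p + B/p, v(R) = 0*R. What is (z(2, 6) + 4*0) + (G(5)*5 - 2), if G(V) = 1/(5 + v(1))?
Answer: 4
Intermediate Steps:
v(R) = 0
G(V) = 1/5 (G(V) = 1/(5 + 0) = 1/5)
(z(2, 6) + 4*0) + (G(5)*5 - 2) = ((2 + 6/2) + 4*0) + ((1/5)*5 - 2) = ((2 + 6*(1/2)) + 0) + (1 - 2) = ((2 + 3) + 0) - 1 = (5 + 0) - 1 = 5 - 1 = 4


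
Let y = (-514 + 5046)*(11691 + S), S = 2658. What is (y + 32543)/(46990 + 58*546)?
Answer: 65062211/78658 ≈ 827.15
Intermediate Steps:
y = 65029668 (y = (-514 + 5046)*(11691 + 2658) = 4532*14349 = 65029668)
(y + 32543)/(46990 + 58*546) = (65029668 + 32543)/(46990 + 58*546) = 65062211/(46990 + 31668) = 65062211/78658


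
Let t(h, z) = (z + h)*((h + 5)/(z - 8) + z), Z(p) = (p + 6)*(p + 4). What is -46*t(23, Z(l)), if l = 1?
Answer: -2595964/27 ≈ -96147.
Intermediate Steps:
Z(p) = (4 + p)*(6 + p) (Z(p) = (6 + p)*(4 + p) = (4 + p)*(6 + p))
t(h, z) = (h + z)*(z + (5 + h)/(-8 + z)) (t(h, z) = (h + z)*((5 + h)/(-8 + z) + z) = (h + z)*(z + (5 + h)/(-8 + z)))
-46*t(23, Z(l)) = -46*(23² + (24 + 1² + 10*1)³ - 8*(24 + 1² + 10*1)² + 5*23 + 5*(24 + 1² + 10*1) + 23*(24 + 1² + 10*1)² - 7*23*(24 + 1² + 10*1))/(-8 + (24 + 1² + 10*1)) = -46*(529 + (24 + 1 + 10)³ - 8*(24 + 1 + 10)² + 115 + 5*(24 + 1 + 10) + 23*(24 + 1 + 10)² - 7*23*(24 + 1 + 10))/(-8 + (24 + 1 + 10)) = -46*(529 + 35³ - 8*35² + 115 + 5*35 + 23*35² - 7*23*35)/(-8 + 35) = -46*(529 + 42875 - 8*1225 + 115 + 175 + 23*1225 - 5635)/27 = -46*(529 + 42875 - 9800 + 115 + 175 + 28175 - 5635)/27 = -46*56434/27 = -2595964/27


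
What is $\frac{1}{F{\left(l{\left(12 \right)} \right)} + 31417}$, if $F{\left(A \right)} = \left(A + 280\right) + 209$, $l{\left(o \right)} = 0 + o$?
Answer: $\frac{1}{31918} \approx 3.133 \cdot 10^{-5}$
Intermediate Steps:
$l{\left(o \right)} = o$
$F{\left(A \right)} = 489 + A$ ($F{\left(A \right)} = \left(280 + A\right) + 209 = 489 + A$)
$\frac{1}{F{\left(l{\left(12 \right)} \right)} + 31417} = \frac{1}{\left(489 + 12\right) + 31417} = \frac{1}{501 + 31417} = \frac{1}{31918}$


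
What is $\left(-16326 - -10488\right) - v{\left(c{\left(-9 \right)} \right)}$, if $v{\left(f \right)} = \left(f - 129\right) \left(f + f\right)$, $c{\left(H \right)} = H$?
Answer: $-8322$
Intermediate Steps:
$v{\left(f \right)} = 2 f \left(-129 + f\right)$ ($v{\left(f \right)} = \left(-129 + f\right) 2 f = 2 f \left(-129 + f\right)$)
$\left(-16326 - -10488\right) - v{\left(c{\left(-9 \right)} \right)} = \left(-16326 - -10488\right) - 2 \left(-9\right) \left(-129 - 9\right) = \left(-16326 + 10488\right) - 2 \left(-9\right) \left(-138\right) = -5838 - 2484 = -8322$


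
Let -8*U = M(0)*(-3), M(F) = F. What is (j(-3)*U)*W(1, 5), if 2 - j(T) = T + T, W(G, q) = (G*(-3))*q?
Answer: 0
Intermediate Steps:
W(G, q) = -3*G*q (W(G, q) = (-3*G)*q = -3*G*q)
U = 0 (U = -0*(-3) = -⅛*0 = 0)
j(T) = 2 - 2*T (j(T) = 2 - (T + T) = 2 - 2*T)
(j(-3)*U)*W(1, 5) = ((2 - 2*(-3))*0)*(-3*1*5) = ((2 + 6)*0)*(-15) = (8*0)*(-15) = 0*(-15) = 0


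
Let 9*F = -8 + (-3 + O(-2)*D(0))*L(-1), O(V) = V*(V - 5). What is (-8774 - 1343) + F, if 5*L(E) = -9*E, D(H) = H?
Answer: -455332/45 ≈ -10118.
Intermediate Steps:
L(E) = -9*E/5 (L(E) = (-9*E)/5 = -9*E/5)
O(V) = V*(-5 + V)
F = -67/45 (F = (-8 + (-3 - 2*(-5 - 2)*0)*(-9/5*(-1)))/9 = (-8 + (-3 - 2*(-7)*0)*(9/5))/9 = (-8 + (-3 + 14*0)*(9/5))/9 = (-8 + (-3 + 0)*(9/5))/9 = (-8 - 3*9/5)/9 = (-8 - 27/5)/9 = (1/9)*(-67/5) = -67/45 ≈ -1.4889)
(-8774 - 1343) + F = (-8774 - 1343) - 67/45 = -10117 - 67/45 = -455332/45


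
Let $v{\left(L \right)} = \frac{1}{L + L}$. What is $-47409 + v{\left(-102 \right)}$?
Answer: $- \frac{9671437}{204} \approx -47409.0$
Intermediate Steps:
$v{\left(L \right)} = \frac{1}{2 L}$
$-47409 + v{\left(-102 \right)} = -47409 + \frac{1}{2 \left(-102\right)} = -47409 + \frac{1}{2} \left(- \frac{1}{102}\right) = -47409 - \frac{1}{204} = - \frac{9671437}{204}$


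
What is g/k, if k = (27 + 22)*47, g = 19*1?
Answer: 19/2303 ≈ 0.0082501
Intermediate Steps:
g = 19
k = 2303 (k = 49*47 = 2303)
g/k = 19/2303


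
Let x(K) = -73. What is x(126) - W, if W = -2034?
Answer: 1961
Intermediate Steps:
x(126) - W = -73 - 1*(-2034) = -73 + 2034 = 1961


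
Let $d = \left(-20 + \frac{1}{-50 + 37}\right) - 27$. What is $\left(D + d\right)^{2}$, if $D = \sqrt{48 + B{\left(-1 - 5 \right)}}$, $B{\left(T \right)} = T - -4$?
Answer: $\frac{382318}{169} - \frac{1224 \sqrt{46}}{13} \approx 1623.7$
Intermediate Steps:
$B{\left(T \right)} = 4 + T$ ($B{\left(T \right)} = T + 4 = 4 + T$)
$D = \sqrt{46}$ ($D = \sqrt{48 + \left(4 - 6\right)} = \sqrt{48 - 2} = \sqrt{46} \approx 6.7823$)
$d = - \frac{612}{13}$ ($d = \left(-20 + \frac{1}{-13}\right) - 27 = \left(-20 - \frac{1}{13}\right) - 27 = - \frac{261}{13} - 27 = - \frac{612}{13} \approx -47.077$)
$\left(D + d\right)^{2} = \left(\sqrt{46} - \frac{612}{13}\right)^{2} = \left(- \frac{612}{13} + \sqrt{46}\right)^{2}$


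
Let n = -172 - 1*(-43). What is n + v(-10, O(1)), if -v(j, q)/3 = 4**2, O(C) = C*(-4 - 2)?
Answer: -177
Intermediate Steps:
O(C) = -6*C (O(C) = C*(-6) = -6*C)
v(j, q) = -48 (v(j, q) = -3*4**2 = -3*16 = -48)
n = -129 (n = -172 + 43 = -129)
n + v(-10, O(1)) = -129 - 48 = -177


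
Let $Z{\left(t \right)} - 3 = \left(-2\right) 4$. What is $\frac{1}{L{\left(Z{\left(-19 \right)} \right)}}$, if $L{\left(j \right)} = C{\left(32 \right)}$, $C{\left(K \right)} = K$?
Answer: $\frac{1}{32} \approx 0.03125$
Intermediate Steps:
$Z{\left(t \right)} = -5$ ($Z{\left(t \right)} = 3 - 8 = -5$)
$L{\left(j \right)} = 32$
$\frac{1}{L{\left(Z{\left(-19 \right)} \right)}} = \frac{1}{32}$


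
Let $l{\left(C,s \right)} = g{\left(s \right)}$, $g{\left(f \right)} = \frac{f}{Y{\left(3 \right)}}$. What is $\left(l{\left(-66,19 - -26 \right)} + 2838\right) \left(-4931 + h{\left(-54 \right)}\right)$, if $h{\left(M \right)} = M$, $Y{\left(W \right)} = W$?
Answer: $-14222205$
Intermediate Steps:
$g{\left(f \right)} = \frac{f}{3}$
$l{\left(C,s \right)} = \frac{s}{3}$
$\left(l{\left(-66,19 - -26 \right)} + 2838\right) \left(-4931 + h{\left(-54 \right)}\right) = \left(\frac{19 - -26}{3} + 2838\right) \left(-4931 - 54\right) = \left(\frac{19 + 26}{3} + 2838\right) \left(-4985\right) = \left(\frac{1}{3} \cdot 45 + 2838\right) \left(-4985\right) = \left(15 + 2838\right) \left(-4985\right) = 2853 \left(-4985\right) = -14222205$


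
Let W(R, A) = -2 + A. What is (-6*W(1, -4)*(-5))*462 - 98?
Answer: -83258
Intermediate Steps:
(-6*W(1, -4)*(-5))*462 - 98 = (-6*(-2 - 4)*(-5))*462 - 98 = (-6*(-6)*(-5))*462 - 98 = (36*(-5))*462 - 98 = -180*462 - 98 = -83160 - 98 = -83258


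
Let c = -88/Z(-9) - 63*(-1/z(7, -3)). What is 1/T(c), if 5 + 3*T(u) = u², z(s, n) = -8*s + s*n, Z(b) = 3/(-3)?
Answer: 363/919076 ≈ 0.00039496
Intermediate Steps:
Z(b) = -1 (Z(b) = 3*(-⅓) = -1)
z(s, n) = -8*s + n*s
c = 959/11 (c = -88/(-1) - 63*(-1/(7*(-8 - 3))) = -88*(-1) - 63/((-7*(-11))) = 88 - 63/((-1*(-77))) = 88 - 63/77 = 88 - 63*1/77 = 88 - 9/11 = 959/11 ≈ 87.182)
T(u) = -5/3 + u²/3
1/T(c) = 1/(-5/3 + (959/11)²/3) = 1/(-5/3 + (⅓)*(919681/121)) = 1/(-5/3 + 919681/363) = 1/(919076/363) = 363/919076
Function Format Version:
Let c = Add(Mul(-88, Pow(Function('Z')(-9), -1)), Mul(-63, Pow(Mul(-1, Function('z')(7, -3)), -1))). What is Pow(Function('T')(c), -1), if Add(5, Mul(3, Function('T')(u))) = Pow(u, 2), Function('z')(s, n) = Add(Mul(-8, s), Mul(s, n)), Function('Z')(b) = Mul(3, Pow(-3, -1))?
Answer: Rational(363, 919076) ≈ 0.00039496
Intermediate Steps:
Function('Z')(b) = -1 (Function('Z')(b) = Mul(3, Rational(-1, 3)) = -1)
Function('z')(s, n) = Add(Mul(-8, s), Mul(n, s))
c = Rational(959, 11) (c = Add(Mul(-88, Pow(-1, -1)), Mul(-63, Pow(Mul(-1, Mul(7, Add(-8, -3))), -1))) = Add(Mul(-88, -1), Mul(-63, Pow(Mul(-1, Mul(7, -11)), -1))) = Add(88, Mul(-63, Pow(Mul(-1, -77), -1))) = Add(88, Mul(-63, Pow(77, -1))) = Add(88, Mul(-63, Rational(1, 77))) = Add(88, Rational(-9, 11)) = Rational(959, 11) ≈ 87.182)
Function('T')(u) = Add(Rational(-5, 3), Mul(Rational(1, 3), Pow(u, 2)))
Pow(Function('T')(c), -1) = Pow(Add(Rational(-5, 3), Mul(Rational(1, 3), Pow(Rational(959, 11), 2))), -1) = Pow(Add(Rational(-5, 3), Mul(Rational(1, 3), Rational(919681, 121))), -1) = Pow(Add(Rational(-5, 3), Rational(919681, 363)), -1) = Pow(Rational(919076, 363), -1) = Rational(363, 919076)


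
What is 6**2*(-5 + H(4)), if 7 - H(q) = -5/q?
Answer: 117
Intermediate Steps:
H(q) = 7 + 5/q (H(q) = 7 - (-5)/q = 7 + 5/q)
6**2*(-5 + H(4)) = 6**2*(-5 + (7 + 5/4)) = 36*(-5 + (7 + 5*(1/4))) = 36*(-5 + (7 + 5/4)) = 36*(-5 + 33/4) = 36*(13/4) = 117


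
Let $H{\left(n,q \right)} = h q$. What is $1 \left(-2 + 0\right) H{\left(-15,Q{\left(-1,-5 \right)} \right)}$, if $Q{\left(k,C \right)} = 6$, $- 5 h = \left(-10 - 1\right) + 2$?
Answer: $- \frac{108}{5} \approx -21.6$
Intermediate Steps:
$h = \frac{9}{5}$ ($h = - \frac{\left(-10 - 1\right) + 2}{5} = - \frac{-11 + 2}{5} = \left(- \frac{1}{5}\right) \left(-9\right) = \frac{9}{5} \approx 1.8$)
$H{\left(n,q \right)} = \frac{9 q}{5}$
$1 \left(-2 + 0\right) H{\left(-15,Q{\left(-1,-5 \right)} \right)} = 1 \left(-2 + 0\right) \frac{9}{5} \cdot 6 = 1 \left(-2\right) \frac{54}{5} = \left(-2\right) \frac{54}{5} = - \frac{108}{5}$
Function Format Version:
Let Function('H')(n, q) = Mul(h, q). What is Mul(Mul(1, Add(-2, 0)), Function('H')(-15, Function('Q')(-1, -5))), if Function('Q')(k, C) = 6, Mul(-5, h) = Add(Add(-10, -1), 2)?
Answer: Rational(-108, 5) ≈ -21.600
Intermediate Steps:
h = Rational(9, 5) (h = Mul(Rational(-1, 5), Add(Add(-10, -1), 2)) = Mul(Rational(-1, 5), Add(-11, 2)) = Mul(Rational(-1, 5), -9) = Rational(9, 5) ≈ 1.8000)
Function('H')(n, q) = Mul(Rational(9, 5), q)
Mul(Mul(1, Add(-2, 0)), Function('H')(-15, Function('Q')(-1, -5))) = Mul(Mul(1, Add(-2, 0)), Mul(Rational(9, 5), 6)) = Mul(Mul(1, -2), Rational(54, 5)) = Mul(-2, Rational(54, 5)) = Rational(-108, 5)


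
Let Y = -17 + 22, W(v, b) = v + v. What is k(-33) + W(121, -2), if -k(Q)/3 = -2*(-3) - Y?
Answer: 239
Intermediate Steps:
W(v, b) = 2*v
Y = 5
k(Q) = -3 (k(Q) = -3*(-2*(-3) - 1*5) = -3*(6 - 5) = -3*1 = -3)
k(-33) + W(121, -2) = -3 + 2*121 = -3 + 242 = 239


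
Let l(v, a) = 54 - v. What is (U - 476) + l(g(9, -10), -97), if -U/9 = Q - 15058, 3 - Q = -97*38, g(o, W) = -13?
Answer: 101912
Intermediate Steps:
Q = 3689 (Q = 3 - (-97)*38 = 3 - 1*(-3686) = 3 + 3686 = 3689)
U = 102321 (U = -9*(3689 - 15058) = -9*(-11369) = 102321)
(U - 476) + l(g(9, -10), -97) = (102321 - 476) + (54 - 1*(-13)) = 101845 + (54 + 13) = 101845 + 67 = 101912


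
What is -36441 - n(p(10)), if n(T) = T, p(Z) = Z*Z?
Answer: -36541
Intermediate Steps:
p(Z) = Z²
-36441 - n(p(10)) = -36441 - 1*10² = -36441 - 1*100 = -36441 - 100 = -36541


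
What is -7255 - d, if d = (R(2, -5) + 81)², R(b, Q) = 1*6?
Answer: -14824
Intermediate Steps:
R(b, Q) = 6
d = 7569 (d = (6 + 81)² = 87² = 7569)
-7255 - d = -7255 - 1*7569 = -7255 - 7569 = -14824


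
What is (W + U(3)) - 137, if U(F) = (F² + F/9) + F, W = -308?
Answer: -1298/3 ≈ -432.67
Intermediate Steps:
U(F) = F² + 10*F/9 (U(F) = (F² + F/9) + F = F² + 10*F/9)
(W + U(3)) - 137 = (-308 + (⅑)*3*(10 + 9*3)) - 137 = (-308 + (⅑)*3*(10 + 27)) - 137 = (-308 + (⅑)*3*37) - 137 = (-308 + 37/3) - 137 = -887/3 - 137 = -1298/3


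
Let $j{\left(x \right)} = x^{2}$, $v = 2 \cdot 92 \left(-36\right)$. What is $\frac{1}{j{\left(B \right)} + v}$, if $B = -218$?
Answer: $\frac{1}{40900} \approx 2.445 \cdot 10^{-5}$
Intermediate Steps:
$v = -6624$ ($v = 184 \left(-36\right) = -6624$)
$\frac{1}{j{\left(B \right)} + v} = \frac{1}{\left(-218\right)^{2} - 6624} = \frac{1}{47524 - 6624} = \frac{1}{40900}$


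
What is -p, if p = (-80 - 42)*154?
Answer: 18788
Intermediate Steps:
p = -18788 (p = -122*154 = -18788)
-p = -1*(-18788) = 18788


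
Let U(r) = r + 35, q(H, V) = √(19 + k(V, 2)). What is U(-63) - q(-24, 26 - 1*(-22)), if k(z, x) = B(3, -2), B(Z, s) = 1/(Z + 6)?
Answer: -28 - 2*√43/3 ≈ -32.372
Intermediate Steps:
B(Z, s) = 1/(6 + Z)
k(z, x) = ⅑ (k(z, x) = 1/(6 + 3) = 1/9 = ⅑)
q(H, V) = 2*√43/3 (q(H, V) = √(19 + ⅑) = √(172/9) = 2*√43/3)
U(r) = 35 + r
U(-63) - q(-24, 26 - 1*(-22)) = (35 - 63) - 2*√43/3 = -28 - 2*√43/3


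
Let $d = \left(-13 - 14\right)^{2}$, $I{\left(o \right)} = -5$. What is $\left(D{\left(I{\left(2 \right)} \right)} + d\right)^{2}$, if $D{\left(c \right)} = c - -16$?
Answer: $547600$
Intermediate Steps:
$D{\left(c \right)} = 16 + c$ ($D{\left(c \right)} = c + 16 = 16 + c$)
$d = 729$ ($d = \left(-27\right)^{2} = 729$)
$\left(D{\left(I{\left(2 \right)} \right)} + d\right)^{2} = \left(\left(16 - 5\right) + 729\right)^{2} = \left(11 + 729\right)^{2} = 740^{2} = 547600$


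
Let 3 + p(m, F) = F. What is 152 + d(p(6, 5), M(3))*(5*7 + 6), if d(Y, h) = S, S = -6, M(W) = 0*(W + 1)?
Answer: -94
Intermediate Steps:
p(m, F) = -3 + F
M(W) = 0 (M(W) = 0*(1 + W) = 0)
d(Y, h) = -6
152 + d(p(6, 5), M(3))*(5*7 + 6) = 152 - 6*(5*7 + 6) = 152 - 6*(35 + 6) = 152 - 6*41 = 152 - 246 = -94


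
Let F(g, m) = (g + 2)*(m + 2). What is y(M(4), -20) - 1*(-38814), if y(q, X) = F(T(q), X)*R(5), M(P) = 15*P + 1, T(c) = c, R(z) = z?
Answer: 33144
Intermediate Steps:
F(g, m) = (2 + g)*(2 + m)
M(P) = 1 + 15*P
y(q, X) = 20 + 10*X + 10*q + 5*X*q (y(q, X) = (4 + 2*q + 2*X + q*X)*5 = (4 + 2*q + 2*X + X*q)*5 = (4 + 2*X + 2*q + X*q)*5 = 20 + 10*X + 10*q + 5*X*q)
y(M(4), -20) - 1*(-38814) = (20 + 10*(-20) + 10*(1 + 15*4) + 5*(-20)*(1 + 15*4)) - 1*(-38814) = (20 - 200 + 10*(1 + 60) + 5*(-20)*(1 + 60)) + 38814 = (20 - 200 + 10*61 + 5*(-20)*61) + 38814 = (20 - 200 + 610 - 6100) + 38814 = -5670 + 38814 = 33144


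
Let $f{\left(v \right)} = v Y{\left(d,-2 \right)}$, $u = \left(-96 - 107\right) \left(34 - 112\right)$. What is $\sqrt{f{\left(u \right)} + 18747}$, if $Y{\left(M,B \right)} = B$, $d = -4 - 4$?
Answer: $i \sqrt{12921} \approx 113.67 i$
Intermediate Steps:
$d = -8$
$u = 15834$ ($u = \left(-203\right) \left(-78\right) = 15834$)
$f{\left(v \right)} = - 2 v$ ($f{\left(v \right)} = v \left(-2\right) = - 2 v$)
$\sqrt{f{\left(u \right)} + 18747} = \sqrt{\left(-2\right) 15834 + 18747} = \sqrt{-31668 + 18747} = \sqrt{-12921} = i \sqrt{12921}$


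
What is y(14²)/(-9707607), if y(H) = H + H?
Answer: -56/1386801 ≈ -4.0381e-5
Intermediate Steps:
y(H) = 2*H
y(14²)/(-9707607) = (2*14²)/(-9707607) = (2*196)*(-1/9707607) = 392*(-1/9707607) = -56/1386801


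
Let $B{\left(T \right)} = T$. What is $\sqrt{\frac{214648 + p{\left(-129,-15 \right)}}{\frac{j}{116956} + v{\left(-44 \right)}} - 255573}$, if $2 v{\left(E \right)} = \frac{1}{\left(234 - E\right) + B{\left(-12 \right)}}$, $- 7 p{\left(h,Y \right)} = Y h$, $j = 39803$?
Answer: $\frac{\sqrt{53614853523611745}}{380217} \approx 608.99$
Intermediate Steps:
$p{\left(h,Y \right)} = - \frac{Y h}{7}$
$v{\left(E \right)} = \frac{1}{2 \left(222 - E\right)}$ ($v{\left(E \right)} = \frac{1}{2 \left(\left(234 - E\right) - 12\right)} = \frac{1}{2 \left(222 - E\right)}$)
$\sqrt{\frac{214648 + p{\left(-129,-15 \right)}}{\frac{j}{116956} + v{\left(-44 \right)}} - 255573} = \sqrt{\frac{214648 - \left(- \frac{15}{7}\right) \left(-129\right)}{\frac{39803}{116956} - \frac{1}{-444 + 2 \left(-44\right)}} - 255573} = \sqrt{\frac{214648 - \frac{1935}{7}}{39803 \cdot \frac{1}{116956} - \frac{1}{-444 - 88}} - 255573} = \sqrt{\frac{1500601}{7 \left(\frac{39803}{116956} - \frac{1}{-532}\right)} - 255573} = \sqrt{\frac{1500601}{7 \left(\frac{39803}{116956} - - \frac{1}{532}\right)} - 255573} = \sqrt{\frac{1500601}{7 \left(\frac{39803}{116956} + \frac{1}{532}\right)} - 255573} = \sqrt{\frac{1500601}{7 \cdot \frac{380217}{1111082}} - 255573} = \sqrt{\frac{1500601}{7} \cdot \frac{1111082}{380217} - 255573} = \sqrt{\frac{238184394326}{380217} - 255573} = \sqrt{\frac{141011194985}{380217}} = \frac{\sqrt{53614853523611745}}{380217}$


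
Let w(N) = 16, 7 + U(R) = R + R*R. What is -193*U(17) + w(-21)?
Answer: -57691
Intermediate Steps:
U(R) = -7 + R + R² (U(R) = -7 + (R + R*R) = -7 + (R + R²) = -7 + R + R²)
-193*U(17) + w(-21) = -193*(-7 + 17 + 17²) + 16 = -193*(-7 + 17 + 289) + 16 = -193*299 + 16 = -57707 + 16 = -57691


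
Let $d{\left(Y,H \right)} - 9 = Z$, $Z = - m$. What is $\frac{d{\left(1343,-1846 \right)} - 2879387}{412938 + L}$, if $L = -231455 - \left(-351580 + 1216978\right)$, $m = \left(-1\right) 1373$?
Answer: $\frac{575601}{136783} \approx 4.2081$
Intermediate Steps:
$m = -1373$
$L = -1096853$ ($L = -231455 - 865398 = -1096853$)
$Z = 1373$ ($Z = \left(-1\right) \left(-1373\right) = 1373$)
$d{\left(Y,H \right)} = 1382$ ($d{\left(Y,H \right)} = 9 + 1373 = 1382$)
$\frac{d{\left(1343,-1846 \right)} - 2879387}{412938 + L} = \frac{1382 - 2879387}{412938 - 1096853} = - \frac{2878005}{-683915} = \left(-2878005\right) \left(- \frac{1}{683915}\right) = \frac{575601}{136783}$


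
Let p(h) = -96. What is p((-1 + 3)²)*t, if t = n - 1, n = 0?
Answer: 96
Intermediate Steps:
t = -1 (t = 0 - 1 = -1)
p((-1 + 3)²)*t = -96*(-1) = 96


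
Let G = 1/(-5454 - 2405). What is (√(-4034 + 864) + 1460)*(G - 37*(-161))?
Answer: 68351450520/7859 + 46816062*I*√3170/7859 ≈ 8.6972e+6 + 3.354e+5*I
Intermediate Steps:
G = -1/7859 (G = 1/(-7859) = -1/7859 ≈ -0.00012724)
(√(-4034 + 864) + 1460)*(G - 37*(-161)) = (√(-4034 + 864) + 1460)*(-1/7859 - 37*(-161)) = (√(-3170) + 1460)*(-1/7859 + 5957) = (I*√3170 + 1460)*(46816062/7859) = (1460 + I*√3170)*(46816062/7859) = 68351450520/7859 + 46816062*I*√3170/7859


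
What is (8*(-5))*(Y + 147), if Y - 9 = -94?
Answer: -2480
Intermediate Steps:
Y = -85 (Y = 9 - 94 = -85)
(8*(-5))*(Y + 147) = (8*(-5))*(-85 + 147) = -40*62 = -2480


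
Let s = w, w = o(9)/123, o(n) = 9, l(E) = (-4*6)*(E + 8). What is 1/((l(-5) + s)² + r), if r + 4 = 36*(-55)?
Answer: 1681/5361497 ≈ 0.00031353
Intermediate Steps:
l(E) = -192 - 24*E (l(E) = -24*(8 + E) = -192 - 24*E)
r = -1984 (r = -4 + 36*(-55) = -4 - 1980 = -1984)
w = 3/41 (w = 9/123 = 9*(1/123) = 3/41 ≈ 0.073171)
s = 3/41 ≈ 0.073171
1/((l(-5) + s)² + r) = 1/(((-192 - 24*(-5)) + 3/41)² - 1984) = 1/(((-192 + 120) + 3/41)² - 1984) = 1/((-72 + 3/41)² - 1984) = 1/((-2949/41)² - 1984) = 1/(8696601/1681 - 1984) = 1/(5361497/1681) = 1681/5361497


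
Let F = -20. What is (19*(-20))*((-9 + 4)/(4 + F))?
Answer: -475/4 ≈ -118.75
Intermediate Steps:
(19*(-20))*((-9 + 4)/(4 + F)) = (19*(-20))*((-9 + 4)/(4 - 20)) = -(-1900)/(-16) = -(-1900)*(-1)/16 = -380*5/16 = -475/4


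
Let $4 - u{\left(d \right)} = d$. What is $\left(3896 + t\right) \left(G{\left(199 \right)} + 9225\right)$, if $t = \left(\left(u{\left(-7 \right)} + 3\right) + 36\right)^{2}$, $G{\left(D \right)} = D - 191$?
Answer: $59054268$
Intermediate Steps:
$u{\left(d \right)} = 4 - d$
$G{\left(D \right)} = -191 + D$
$t = 2500$ ($t = \left(\left(\left(4 - -7\right) + 3\right) + 36\right)^{2} = \left(\left(\left(4 + 7\right) + 3\right) + 36\right)^{2} = \left(\left(11 + 3\right) + 36\right)^{2} = \left(14 + 36\right)^{2} = 50^{2} = 2500$)
$\left(3896 + t\right) \left(G{\left(199 \right)} + 9225\right) = \left(3896 + 2500\right) \left(\left(-191 + 199\right) + 9225\right) = 6396 \left(8 + 9225\right) = 6396 \cdot 9233 = 59054268$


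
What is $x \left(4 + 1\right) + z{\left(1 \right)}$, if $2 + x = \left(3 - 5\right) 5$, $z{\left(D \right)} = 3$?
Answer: $-57$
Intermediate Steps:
$x = -12$ ($x = -2 + \left(3 - 5\right) 5 = -2 - 10 = -12$)
$x \left(4 + 1\right) + z{\left(1 \right)} = - 12 \left(4 + 1\right) + 3 = \left(-12\right) 5 + 3 = -60 + 3 = -57$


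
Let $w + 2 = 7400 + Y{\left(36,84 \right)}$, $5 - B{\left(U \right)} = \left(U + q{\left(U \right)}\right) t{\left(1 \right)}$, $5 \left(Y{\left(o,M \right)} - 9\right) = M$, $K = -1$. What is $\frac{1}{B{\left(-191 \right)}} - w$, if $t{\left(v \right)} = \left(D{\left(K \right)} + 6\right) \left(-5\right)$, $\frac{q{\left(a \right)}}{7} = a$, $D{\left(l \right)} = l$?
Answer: $- \frac{283552042}{38195} \approx -7423.8$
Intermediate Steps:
$Y{\left(o,M \right)} = 9 + \frac{M}{5}$
$q{\left(a \right)} = 7 a$
$t{\left(v \right)} = -25$ ($t{\left(v \right)} = \left(-1 + 6\right) \left(-5\right) = 5 \left(-5\right) = -25$)
$B{\left(U \right)} = 5 + 200 U$ ($B{\left(U \right)} = 5 - \left(U + 7 U\right) \left(-25\right) = 5 - 8 U \left(-25\right) = 5 - - 200 U = 5 + 200 U$)
$w = \frac{37119}{5}$ ($w = -2 + \left(7400 + \left(9 + \frac{1}{5} \cdot 84\right)\right) = -2 + \left(7400 + \left(9 + \frac{84}{5}\right)\right) = -2 + \left(7400 + \frac{129}{5}\right) = -2 + \frac{37129}{5} = \frac{37119}{5} \approx 7423.8$)
$\frac{1}{B{\left(-191 \right)}} - w = \frac{1}{5 + 200 \left(-191\right)} - \frac{37119}{5} = \frac{1}{5 - 38200} - \frac{37119}{5} = \frac{1}{-38195} - \frac{37119}{5} = - \frac{1}{38195} - \frac{37119}{5} = - \frac{283552042}{38195}$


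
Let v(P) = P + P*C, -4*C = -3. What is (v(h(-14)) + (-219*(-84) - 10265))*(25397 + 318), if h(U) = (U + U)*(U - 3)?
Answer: 230509260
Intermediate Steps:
C = ¾ (C = -¼*(-3) = ¾ ≈ 0.75000)
h(U) = 2*U*(-3 + U) (h(U) = (2*U)*(-3 + U) = 2*U*(-3 + U))
v(P) = 7*P/4 (v(P) = P + P*(¾) = P + 3*P/4 = 7*P/4)
(v(h(-14)) + (-219*(-84) - 10265))*(25397 + 318) = (7*(2*(-14)*(-3 - 14))/4 + (-219*(-84) - 10265))*(25397 + 318) = (7*(2*(-14)*(-17))/4 + (18396 - 10265))*25715 = ((7/4)*476 + 8131)*25715 = (833 + 8131)*25715 = 8964*25715 = 230509260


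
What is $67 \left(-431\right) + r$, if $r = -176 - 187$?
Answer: $-29240$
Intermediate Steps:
$r = -363$
$67 \left(-431\right) + r = 67 \left(-431\right) - 363 = -28877 - 363 = -29240$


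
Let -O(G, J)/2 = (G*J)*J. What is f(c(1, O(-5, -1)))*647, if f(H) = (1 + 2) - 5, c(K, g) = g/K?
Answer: -1294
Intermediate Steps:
O(G, J) = -2*G*J**2 (O(G, J) = -2*G*J*J = -2*G*J**2)
f(H) = -2 (f(H) = 3 - 5 = -2)
f(c(1, O(-5, -1)))*647 = -2*647 = -1294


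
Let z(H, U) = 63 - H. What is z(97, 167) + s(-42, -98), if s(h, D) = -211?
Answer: -245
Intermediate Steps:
z(97, 167) + s(-42, -98) = (63 - 1*97) - 211 = (63 - 97) - 211 = -34 - 211 = -245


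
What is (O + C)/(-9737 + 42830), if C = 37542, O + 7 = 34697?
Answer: 72232/33093 ≈ 2.1827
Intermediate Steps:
O = 34690 (O = -7 + 34697 = 34690)
(O + C)/(-9737 + 42830) = (34690 + 37542)/(-9737 + 42830) = 72232/33093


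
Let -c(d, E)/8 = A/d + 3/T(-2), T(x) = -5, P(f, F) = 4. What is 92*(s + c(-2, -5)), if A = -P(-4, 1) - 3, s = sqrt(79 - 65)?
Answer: -10672/5 + 92*sqrt(14) ≈ -1790.2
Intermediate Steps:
s = sqrt(14) ≈ 3.7417
A = -7 (A = -1*4 - 3 = -4 - 3 = -7)
c(d, E) = 24/5 + 56/d (c(d, E) = -8*(-7/d + 3/(-5)) = -8*(-7/d + 3*(-1/5)) = -8*(-7/d - 3/5) = -8*(-3/5 - 7/d) = 24/5 + 56/d)
92*(s + c(-2, -5)) = 92*(sqrt(14) + (24/5 + 56/(-2))) = 92*(sqrt(14) + (24/5 + 56*(-1/2))) = 92*(sqrt(14) + (24/5 - 28)) = 92*(sqrt(14) - 116/5) = 92*(-116/5 + sqrt(14)) = -10672/5 + 92*sqrt(14)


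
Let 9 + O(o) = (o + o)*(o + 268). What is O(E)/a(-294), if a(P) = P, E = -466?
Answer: -8787/14 ≈ -627.64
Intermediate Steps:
O(o) = -9 + 2*o*(268 + o) (O(o) = -9 + (o + o)*(o + 268) = -9 + (2*o)*(268 + o) = -9 + 2*o*(268 + o))
O(E)/a(-294) = (-9 + 2*(-466)² + 536*(-466))/(-294) = (-9 + 2*217156 - 249776)*(-1/294) = (-9 + 434312 - 249776)*(-1/294) = 184527*(-1/294) = -8787/14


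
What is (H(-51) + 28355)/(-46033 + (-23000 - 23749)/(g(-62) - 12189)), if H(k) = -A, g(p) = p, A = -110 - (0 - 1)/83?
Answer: -14472069547/23401996661 ≈ -0.61841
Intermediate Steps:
A = -9129/83 (A = -110 - 1*(-1)*(1/83) = -110 + 1*(1/83) = -110 + 1/83 = -9129/83 ≈ -109.99)
H(k) = 9129/83 (H(k) = -1*(-9129/83) = 9129/83)
(H(-51) + 28355)/(-46033 + (-23000 - 23749)/(g(-62) - 12189)) = (9129/83 + 28355)/(-46033 + (-23000 - 23749)/(-62 - 12189)) = 2362594/(83*(-46033 - 46749/(-12251))) = 2362594/(83*(-46033 - 46749*(-1/12251))) = 2362594/(83*(-46033 + 46749/12251)) = 2362594/(83*(-563903534/12251)) = (2362594/83)*(-12251/563903534) = -14472069547/23401996661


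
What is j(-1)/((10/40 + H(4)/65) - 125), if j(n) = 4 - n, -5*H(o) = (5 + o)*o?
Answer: -6500/162319 ≈ -0.040045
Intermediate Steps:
H(o) = -o*(5 + o)/5 (H(o) = -(5 + o)*o/5 = -o*(5 + o)/5)
j(-1)/((10/40 + H(4)/65) - 125) = (4 - 1*(-1))/((10/40 - 1/5*4*(5 + 4)/65) - 125) = (4 + 1)/((10*(1/40) - 1/5*4*9*(1/65)) - 125) = 5/((1/4 - 36/5*1/65) - 125) = 5/((1/4 - 36/325) - 125) = 5/(181/1300 - 125) = 5/(-162319/1300) = 5*(-1300/162319) = -6500/162319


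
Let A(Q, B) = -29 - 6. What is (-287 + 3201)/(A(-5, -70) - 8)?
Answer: -2914/43 ≈ -67.767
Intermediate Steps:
A(Q, B) = -35
(-287 + 3201)/(A(-5, -70) - 8) = (-287 + 3201)/(-35 - 8) = 2914/(-43) = 2914*(-1/43) = -2914/43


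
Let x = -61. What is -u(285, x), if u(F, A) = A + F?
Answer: -224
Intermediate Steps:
-u(285, x) = -(-61 + 285) = -1*224 = -224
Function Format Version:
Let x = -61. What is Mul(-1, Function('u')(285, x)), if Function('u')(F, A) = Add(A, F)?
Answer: -224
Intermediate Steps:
Mul(-1, Function('u')(285, x)) = Mul(-1, Add(-61, 285)) = Mul(-1, 224) = -224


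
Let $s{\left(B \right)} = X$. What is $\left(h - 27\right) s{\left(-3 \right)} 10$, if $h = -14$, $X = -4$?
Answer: $1640$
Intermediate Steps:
$s{\left(B \right)} = -4$
$\left(h - 27\right) s{\left(-3 \right)} 10 = \left(-14 - 27\right) \left(\left(-4\right) 10\right) = \left(-41\right) \left(-40\right) = 1640$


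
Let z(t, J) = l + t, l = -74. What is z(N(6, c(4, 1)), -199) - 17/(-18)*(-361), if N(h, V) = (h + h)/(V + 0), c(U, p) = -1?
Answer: -7685/18 ≈ -426.94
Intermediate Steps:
N(h, V) = 2*h/V (N(h, V) = (2*h)/V = 2*h/V)
z(t, J) = -74 + t
z(N(6, c(4, 1)), -199) - 17/(-18)*(-361) = (-74 + 2*6/(-1)) - 17/(-18)*(-361) = (-74 + 2*6*(-1)) - 17*(-1/18)*(-361) = (-74 - 12) + (17/18)*(-361) = -86 - 6137/18 = -7685/18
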